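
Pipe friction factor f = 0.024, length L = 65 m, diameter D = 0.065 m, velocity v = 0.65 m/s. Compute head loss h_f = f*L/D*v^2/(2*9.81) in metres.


v^2 = 0.65^2 = 0.4225 m^2/s^2
L/D = 65/0.065 = 1000
h_f = f*(L/D)*v^2/(2g) = 0.024 * 1000 * 0.4225 / 19.62 = 0.51682 m

0.51682 m


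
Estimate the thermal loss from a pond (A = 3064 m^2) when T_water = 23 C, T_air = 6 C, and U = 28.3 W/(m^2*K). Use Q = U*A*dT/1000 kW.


Temperature difference dT = 23 - 6 = 17 K
Heat loss (W) = U * A * dT = 28.3 * 3064 * 17 = 1474090.4 W
Convert to kW: 1474090.4 / 1000 = 1474.0904 kW

1474.0904 kW


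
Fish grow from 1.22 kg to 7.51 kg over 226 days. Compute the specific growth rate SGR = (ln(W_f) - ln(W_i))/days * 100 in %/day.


ln(W_f) = ln(7.51) = 2.0162355
ln(W_i) = ln(1.22) = 0.19885086
ln(W_f) - ln(W_i) = 2.0162355 - 0.19885086 = 1.8173846
SGR = 1.8173846 / 226 * 100 = 0.804152 %/day

0.804152 %/day


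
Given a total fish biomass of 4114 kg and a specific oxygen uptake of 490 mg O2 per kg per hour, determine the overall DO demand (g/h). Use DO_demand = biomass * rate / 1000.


Total O2 consumption (mg/h) = 4114 kg * 490 mg/(kg*h) = 2015860 mg/h
Convert to g/h: 2015860 / 1000 = 2015.86 g/h

2015.86 g/h


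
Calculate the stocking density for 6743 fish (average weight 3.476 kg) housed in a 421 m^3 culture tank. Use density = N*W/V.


Total biomass = 6743 fish * 3.476 kg = 23438.668 kg
Density = total biomass / volume = 23438.668 / 421 = 55.6738 kg/m^3

55.6738 kg/m^3


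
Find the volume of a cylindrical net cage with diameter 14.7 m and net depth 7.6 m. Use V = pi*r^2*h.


r = d/2 = 14.7/2 = 7.35 m
Base area = pi*r^2 = pi*7.35^2 = 169.71669 m^2
Volume = 169.71669 * 7.6 = 1289.85 m^3

1289.85 m^3


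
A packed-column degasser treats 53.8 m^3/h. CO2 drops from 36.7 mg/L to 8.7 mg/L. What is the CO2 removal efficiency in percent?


CO2_out / CO2_in = 8.7 / 36.7 = 0.23705722
Fraction remaining = 0.23705722
efficiency = (1 - 0.23705722) * 100 = 76.2943 %

76.2943 %


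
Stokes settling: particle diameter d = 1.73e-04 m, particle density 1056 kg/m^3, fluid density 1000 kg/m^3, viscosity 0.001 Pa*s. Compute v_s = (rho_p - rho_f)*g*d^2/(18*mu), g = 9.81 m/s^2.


Density difference: rho_p - rho_f = 1056 - 1000 = 56 kg/m^3
d^2 = (1.73e-04)^2 = 2.9929e-08 m^2
Numerator = (rho_p - rho_f) * g * d^2 = 56 * 9.81 * 2.9929e-08 = 1.6441795e-05
Denominator = 18 * mu = 18 * 0.001 = 0.018
v_s = 1.6441795e-05 / 0.018 = 9.13433e-04 m/s
Check: Re = rho_f * v_s * d / mu = 1000 * 9.13433e-04 * 1.73e-04 / 0.001 = 0.158 < 1, so Stokes' law applies.

9.13433e-04 m/s


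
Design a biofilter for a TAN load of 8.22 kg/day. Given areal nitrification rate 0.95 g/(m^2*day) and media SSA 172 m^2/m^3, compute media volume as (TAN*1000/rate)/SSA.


A = 8.22*1000 / 0.95 = 8652.6316 m^2
V = 8652.6316 / 172 = 50.306

50.306 m^3


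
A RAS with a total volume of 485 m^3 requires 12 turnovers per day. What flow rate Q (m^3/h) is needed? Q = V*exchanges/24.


Daily recirculation volume = 485 m^3 * 12 = 5820 m^3/day
Flow rate Q = daily volume / 24 h = 5820 / 24 = 242.5 m^3/h

242.5 m^3/h


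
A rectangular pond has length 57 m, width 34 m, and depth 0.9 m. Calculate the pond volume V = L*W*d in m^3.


Base area = L * W = 57 * 34 = 1938 m^2
Volume = area * depth = 1938 * 0.9 = 1744.2 m^3

1744.2 m^3


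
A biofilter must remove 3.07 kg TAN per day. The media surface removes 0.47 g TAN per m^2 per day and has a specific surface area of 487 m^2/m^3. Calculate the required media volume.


A = 3.07*1000 / 0.47 = 6531.9149 m^2
V = 6531.9149 / 487 = 13.4126

13.4126 m^3


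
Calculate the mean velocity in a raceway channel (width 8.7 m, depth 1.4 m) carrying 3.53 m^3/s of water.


Cross-sectional area = W * d = 8.7 * 1.4 = 12.18 m^2
Velocity = Q / A = 3.53 / 12.18 = 0.289819 m/s

0.289819 m/s


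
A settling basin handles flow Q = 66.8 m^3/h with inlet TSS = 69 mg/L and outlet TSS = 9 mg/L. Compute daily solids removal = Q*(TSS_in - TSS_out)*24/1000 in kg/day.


Concentration drop: TSS_in - TSS_out = 69 - 9 = 60 mg/L
Hourly solids removed = Q * dTSS = 66.8 m^3/h * 60 mg/L = 4008 g/h  (m^3/h * mg/L = g/h)
Daily solids removed = 4008 * 24 = 96192 g/day
Convert g to kg: 96192 / 1000 = 96.192 kg/day

96.192 kg/day


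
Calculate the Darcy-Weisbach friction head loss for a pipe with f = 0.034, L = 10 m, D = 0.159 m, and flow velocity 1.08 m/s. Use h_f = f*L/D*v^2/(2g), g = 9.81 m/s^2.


v^2 = 1.08^2 = 1.1664 m^2/s^2
L/D = 10/0.159 = 62.893082
h_f = f*(L/D)*v^2/(2g) = 0.034 * 62.893082 * 1.1664 / 19.62 = 0.127125 m

0.127125 m


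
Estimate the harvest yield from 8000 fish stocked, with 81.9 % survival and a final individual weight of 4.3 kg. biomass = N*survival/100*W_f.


Survivors = 8000 * 81.9/100 = 6552 fish
Harvest biomass = survivors * W_f = 6552 * 4.3 = 28173.6 kg

28173.6 kg


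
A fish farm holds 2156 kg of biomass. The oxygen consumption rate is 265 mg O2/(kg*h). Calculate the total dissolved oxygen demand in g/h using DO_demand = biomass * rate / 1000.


Total O2 consumption (mg/h) = 2156 kg * 265 mg/(kg*h) = 571340 mg/h
Convert to g/h: 571340 / 1000 = 571.34 g/h

571.34 g/h


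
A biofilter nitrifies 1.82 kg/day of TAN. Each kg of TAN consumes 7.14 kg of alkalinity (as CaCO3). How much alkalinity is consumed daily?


Alkalinity factor: 7.14 kg CaCO3 consumed per kg TAN nitrified
alk = 1.82 kg TAN * 7.14 = 12.9948 kg CaCO3/day

12.9948 kg CaCO3/day


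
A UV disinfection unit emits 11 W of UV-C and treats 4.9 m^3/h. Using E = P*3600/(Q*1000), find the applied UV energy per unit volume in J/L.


Energy delivered per hour = 11 W * 3600 s = 39600 J/h
Volume treated per hour = 4.9 m^3/h * 1000 = 4900 L/h
dose = 39600 / 4900 = 8.08163 J/L

8.08163 J/L


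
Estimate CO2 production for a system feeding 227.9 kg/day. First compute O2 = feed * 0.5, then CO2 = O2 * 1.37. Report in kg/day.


O2 = 227.9 * 0.5 = 113.95
CO2 = 113.95 * 1.37 = 156.1115

156.1115 kg/day


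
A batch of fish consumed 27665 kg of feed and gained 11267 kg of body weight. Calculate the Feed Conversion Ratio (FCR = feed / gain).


FCR = feed consumed / weight gained
FCR = 27665 kg / 11267 kg = 2.4554

2.4554


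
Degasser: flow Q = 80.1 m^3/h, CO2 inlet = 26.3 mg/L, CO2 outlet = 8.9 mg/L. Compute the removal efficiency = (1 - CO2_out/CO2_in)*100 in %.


CO2_out / CO2_in = 8.9 / 26.3 = 0.33840304
Fraction remaining = 0.33840304
efficiency = (1 - 0.33840304) * 100 = 66.1597 %

66.1597 %


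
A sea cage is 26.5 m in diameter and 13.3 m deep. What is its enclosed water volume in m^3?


r = d/2 = 26.5/2 = 13.25 m
Base area = pi*r^2 = pi*13.25^2 = 551.54586 m^2
Volume = 551.54586 * 13.3 = 7335.56 m^3

7335.56 m^3


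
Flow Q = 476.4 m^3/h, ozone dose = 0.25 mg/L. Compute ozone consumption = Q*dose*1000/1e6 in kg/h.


O3 demand (mg/h) = Q * dose * 1000 = 476.4 * 0.25 * 1000 = 119100 mg/h
Convert mg to kg: 119100 / 1e6 = 0.1191 kg/h

0.1191 kg/h


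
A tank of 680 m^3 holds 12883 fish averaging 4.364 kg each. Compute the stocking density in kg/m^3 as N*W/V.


Total biomass = 12883 fish * 4.364 kg = 56221.412 kg
Density = total biomass / volume = 56221.412 / 680 = 82.6785 kg/m^3

82.6785 kg/m^3


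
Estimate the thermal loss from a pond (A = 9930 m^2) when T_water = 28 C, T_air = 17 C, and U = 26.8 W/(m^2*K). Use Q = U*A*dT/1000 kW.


Temperature difference dT = 28 - 17 = 11 K
Heat loss (W) = U * A * dT = 26.8 * 9930 * 11 = 2927364 W
Convert to kW: 2927364 / 1000 = 2927.364 kW

2927.364 kW


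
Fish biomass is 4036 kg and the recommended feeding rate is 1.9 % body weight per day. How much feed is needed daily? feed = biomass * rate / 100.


Feeding rate fraction = 1.9% / 100 = 0.019
Daily feed = 4036 kg * 0.019 = 76.684 kg/day

76.684 kg/day


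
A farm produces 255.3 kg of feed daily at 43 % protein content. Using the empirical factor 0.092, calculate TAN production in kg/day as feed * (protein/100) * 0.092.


Protein in feed = 255.3 * 43/100 = 109.779 kg/day
TAN = protein * 0.092 = 109.779 * 0.092 = 10.099668 kg/day

10.099668 kg/day


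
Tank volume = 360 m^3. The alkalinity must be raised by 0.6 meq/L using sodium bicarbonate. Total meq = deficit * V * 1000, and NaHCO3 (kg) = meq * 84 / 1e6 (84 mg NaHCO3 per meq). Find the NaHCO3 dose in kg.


Tank volume in L = 360 m^3 * 1000 = 360000 L
Total meq required = 0.6 meq/L * 360000 L = 216000 meq
NaHCO3 mass = 216000 meq * 84 mg/meq / 1e6 = 18.144 kg

18.144 kg


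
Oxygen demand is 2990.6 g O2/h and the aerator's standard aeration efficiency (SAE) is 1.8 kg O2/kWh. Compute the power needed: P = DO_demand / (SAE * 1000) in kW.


SAE in g O2/kWh = 1.8 * 1000 = 1800 g/kWh
P = DO_demand / SAE_g = 2990.6 / 1800 = 1.66144 kW

1.66144 kW


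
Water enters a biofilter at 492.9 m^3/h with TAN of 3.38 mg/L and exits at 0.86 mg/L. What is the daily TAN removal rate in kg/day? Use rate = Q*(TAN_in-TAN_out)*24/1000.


Concentration drop: TAN_in - TAN_out = 3.38 - 0.86 = 2.52 mg/L
Hourly TAN removed = Q * dTAN = 492.9 m^3/h * 2.52 mg/L = 1242.108 g/h  (m^3/h * mg/L = g/h)
Daily TAN removed = 1242.108 * 24 = 29810.592 g/day
Convert to kg/day: 29810.592 / 1000 = 29.810592 kg/day

29.810592 kg/day


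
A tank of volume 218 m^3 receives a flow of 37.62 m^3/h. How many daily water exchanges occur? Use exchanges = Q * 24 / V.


Daily flow volume = 37.62 m^3/h * 24 h = 902.88 m^3/day
Exchanges = daily flow / tank volume = 902.88 / 218 = 4.14165 exchanges/day

4.14165 exchanges/day


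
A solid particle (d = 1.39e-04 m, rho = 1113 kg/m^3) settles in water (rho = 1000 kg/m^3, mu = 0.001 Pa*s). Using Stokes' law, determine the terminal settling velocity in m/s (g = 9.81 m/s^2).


Density difference: rho_p - rho_f = 1113 - 1000 = 113 kg/m^3
d^2 = (1.39e-04)^2 = 1.9321e-08 m^2
Numerator = (rho_p - rho_f) * g * d^2 = 113 * 9.81 * 1.9321e-08 = 2.1417908e-05
Denominator = 18 * mu = 18 * 0.001 = 0.018
v_s = 2.1417908e-05 / 0.018 = 0.00118988 m/s
Check: Re = rho_f * v_s * d / mu = 1000 * 0.00118988 * 1.39e-04 / 0.001 = 0.165 < 1, so Stokes' law applies.

0.00118988 m/s


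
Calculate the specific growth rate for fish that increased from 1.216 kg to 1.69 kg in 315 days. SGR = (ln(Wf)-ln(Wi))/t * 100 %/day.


ln(W_f) = ln(1.69) = 0.52472853
ln(W_i) = ln(1.216) = 0.19556678
ln(W_f) - ln(W_i) = 0.52472853 - 0.19556678 = 0.32916175
SGR = 0.32916175 / 315 * 100 = 0.104496 %/day

0.104496 %/day


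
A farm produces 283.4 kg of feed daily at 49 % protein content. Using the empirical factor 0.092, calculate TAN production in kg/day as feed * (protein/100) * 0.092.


Protein in feed = 283.4 * 49/100 = 138.866 kg/day
TAN = protein * 0.092 = 138.866 * 0.092 = 12.775672 kg/day

12.775672 kg/day


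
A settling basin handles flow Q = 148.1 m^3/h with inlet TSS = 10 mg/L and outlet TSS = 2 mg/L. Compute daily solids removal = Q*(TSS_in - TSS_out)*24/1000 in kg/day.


Concentration drop: TSS_in - TSS_out = 10 - 2 = 8 mg/L
Hourly solids removed = Q * dTSS = 148.1 m^3/h * 8 mg/L = 1184.8 g/h  (m^3/h * mg/L = g/h)
Daily solids removed = 1184.8 * 24 = 28435.2 g/day
Convert g to kg: 28435.2 / 1000 = 28.4352 kg/day

28.4352 kg/day


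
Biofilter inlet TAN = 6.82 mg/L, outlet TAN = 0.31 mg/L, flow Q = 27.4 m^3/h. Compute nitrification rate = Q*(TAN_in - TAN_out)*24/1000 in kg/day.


Concentration drop: TAN_in - TAN_out = 6.82 - 0.31 = 6.51 mg/L
Hourly TAN removed = Q * dTAN = 27.4 m^3/h * 6.51 mg/L = 178.374 g/h  (m^3/h * mg/L = g/h)
Daily TAN removed = 178.374 * 24 = 4280.976 g/day
Convert to kg/day: 4280.976 / 1000 = 4.280976 kg/day

4.280976 kg/day


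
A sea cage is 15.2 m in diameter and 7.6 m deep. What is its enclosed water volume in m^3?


r = d/2 = 15.2/2 = 7.6 m
Base area = pi*r^2 = pi*7.6^2 = 181.45839 m^2
Volume = 181.45839 * 7.6 = 1379.08 m^3

1379.08 m^3


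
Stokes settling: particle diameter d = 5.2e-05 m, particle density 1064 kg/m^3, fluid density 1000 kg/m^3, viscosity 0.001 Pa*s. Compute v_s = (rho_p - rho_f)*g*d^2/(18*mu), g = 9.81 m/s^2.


Density difference: rho_p - rho_f = 1064 - 1000 = 64 kg/m^3
d^2 = (5.2e-05)^2 = 2.704e-09 m^2
Numerator = (rho_p - rho_f) * g * d^2 = 64 * 9.81 * 2.704e-09 = 1.6976794e-06
Denominator = 18 * mu = 18 * 0.001 = 0.018
v_s = 1.6976794e-06 / 0.018 = 9.43155e-05 m/s
Check: Re = rho_f * v_s * d / mu = 1000 * 9.43155e-05 * 5.2e-05 / 0.001 = 0.0049 < 1, so Stokes' law applies.

9.43155e-05 m/s


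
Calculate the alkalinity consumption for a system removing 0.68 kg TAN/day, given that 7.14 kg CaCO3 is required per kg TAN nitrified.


Alkalinity factor: 7.14 kg CaCO3 consumed per kg TAN nitrified
alk = 0.68 kg TAN * 7.14 = 4.8552 kg CaCO3/day

4.8552 kg CaCO3/day


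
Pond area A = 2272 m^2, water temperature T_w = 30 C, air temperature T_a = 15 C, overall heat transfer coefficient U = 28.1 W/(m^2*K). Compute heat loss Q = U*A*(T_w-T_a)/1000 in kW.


Temperature difference dT = 30 - 15 = 15 K
Heat loss (W) = U * A * dT = 28.1 * 2272 * 15 = 957648 W
Convert to kW: 957648 / 1000 = 957.648 kW

957.648 kW


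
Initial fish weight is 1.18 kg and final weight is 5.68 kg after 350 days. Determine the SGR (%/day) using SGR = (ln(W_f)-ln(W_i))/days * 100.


ln(W_f) = ln(5.68) = 1.7369512
ln(W_i) = ln(1.18) = 0.16551444
ln(W_f) - ln(W_i) = 1.7369512 - 0.16551444 = 1.5714368
SGR = 1.5714368 / 350 * 100 = 0.448982 %/day

0.448982 %/day


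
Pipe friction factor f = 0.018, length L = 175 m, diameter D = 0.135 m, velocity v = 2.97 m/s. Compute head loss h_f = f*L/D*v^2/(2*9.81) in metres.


v^2 = 2.97^2 = 8.8209 m^2/s^2
L/D = 175/0.135 = 1296.2963
h_f = f*(L/D)*v^2/(2g) = 0.018 * 1296.2963 * 8.8209 / 19.62 = 10.4904 m

10.4904 m


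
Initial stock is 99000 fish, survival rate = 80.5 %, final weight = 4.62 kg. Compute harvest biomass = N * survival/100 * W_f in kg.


Survivors = 99000 * 80.5/100 = 79695 fish
Harvest biomass = survivors * W_f = 79695 * 4.62 = 368190.9 kg

368190.9 kg


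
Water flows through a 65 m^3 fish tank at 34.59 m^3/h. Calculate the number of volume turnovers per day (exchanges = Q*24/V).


Daily flow volume = 34.59 m^3/h * 24 h = 830.16 m^3/day
Exchanges = daily flow / tank volume = 830.16 / 65 = 12.7717 exchanges/day

12.7717 exchanges/day


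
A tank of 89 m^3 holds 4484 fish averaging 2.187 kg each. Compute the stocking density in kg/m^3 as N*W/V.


Total biomass = 4484 fish * 2.187 kg = 9806.508 kg
Density = total biomass / volume = 9806.508 / 89 = 110.185 kg/m^3

110.185 kg/m^3


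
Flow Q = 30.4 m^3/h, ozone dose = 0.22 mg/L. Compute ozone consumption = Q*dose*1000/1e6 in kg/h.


O3 demand (mg/h) = Q * dose * 1000 = 30.4 * 0.22 * 1000 = 6688 mg/h
Convert mg to kg: 6688 / 1e6 = 0.006688 kg/h

0.006688 kg/h


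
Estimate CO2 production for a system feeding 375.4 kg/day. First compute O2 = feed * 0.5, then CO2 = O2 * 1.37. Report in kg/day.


O2 = 375.4 * 0.5 = 187.7
CO2 = 187.7 * 1.37 = 257.149

257.149 kg/day


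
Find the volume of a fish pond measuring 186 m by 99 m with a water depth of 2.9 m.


Base area = L * W = 186 * 99 = 18414 m^2
Volume = area * depth = 18414 * 2.9 = 53400.6 m^3

53400.6 m^3


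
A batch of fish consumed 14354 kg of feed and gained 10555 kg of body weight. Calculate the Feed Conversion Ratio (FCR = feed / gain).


FCR = feed consumed / weight gained
FCR = 14354 kg / 10555 kg = 1.35992

1.35992


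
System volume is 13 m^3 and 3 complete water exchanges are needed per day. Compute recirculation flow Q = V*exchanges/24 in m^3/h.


Daily recirculation volume = 13 m^3 * 3 = 39 m^3/day
Flow rate Q = daily volume / 24 h = 39 / 24 = 1.625 m^3/h

1.625 m^3/h


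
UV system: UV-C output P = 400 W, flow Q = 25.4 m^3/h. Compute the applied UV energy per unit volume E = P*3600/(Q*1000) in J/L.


Energy delivered per hour = 400 W * 3600 s = 1440000 J/h
Volume treated per hour = 25.4 m^3/h * 1000 = 25400 L/h
dose = 1440000 / 25400 = 56.6929 J/L

56.6929 J/L


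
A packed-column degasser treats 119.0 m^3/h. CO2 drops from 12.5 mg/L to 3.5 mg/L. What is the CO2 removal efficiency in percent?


CO2_out / CO2_in = 3.5 / 12.5 = 0.28
Fraction remaining = 0.28
efficiency = (1 - 0.28) * 100 = 72 %

72 %


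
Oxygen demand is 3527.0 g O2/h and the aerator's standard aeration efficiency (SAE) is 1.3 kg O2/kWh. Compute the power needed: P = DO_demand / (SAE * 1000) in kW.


SAE in g O2/kWh = 1.3 * 1000 = 1300 g/kWh
P = DO_demand / SAE_g = 3527.0 / 1300 = 2.71308 kW

2.71308 kW


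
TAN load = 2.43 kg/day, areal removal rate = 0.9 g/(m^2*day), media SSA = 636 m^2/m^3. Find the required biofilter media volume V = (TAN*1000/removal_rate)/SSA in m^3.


A = 2.43*1000 / 0.9 = 2700 m^2
V = 2700 / 636 = 4.24528

4.24528 m^3


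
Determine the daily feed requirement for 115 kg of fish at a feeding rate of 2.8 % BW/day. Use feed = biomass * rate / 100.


Feeding rate fraction = 2.8% / 100 = 0.028
Daily feed = 115 kg * 0.028 = 3.22 kg/day

3.22 kg/day


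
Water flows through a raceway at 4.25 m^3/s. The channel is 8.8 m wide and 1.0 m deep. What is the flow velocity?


Cross-sectional area = W * d = 8.8 * 1.0 = 8.8 m^2
Velocity = Q / A = 4.25 / 8.8 = 0.482955 m/s

0.482955 m/s


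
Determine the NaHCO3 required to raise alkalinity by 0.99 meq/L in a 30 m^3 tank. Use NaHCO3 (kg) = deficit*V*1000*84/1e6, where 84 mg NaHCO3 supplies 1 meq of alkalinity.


Tank volume in L = 30 m^3 * 1000 = 30000 L
Total meq required = 0.99 meq/L * 30000 L = 29700 meq
NaHCO3 mass = 29700 meq * 84 mg/meq / 1e6 = 2.4948 kg

2.4948 kg


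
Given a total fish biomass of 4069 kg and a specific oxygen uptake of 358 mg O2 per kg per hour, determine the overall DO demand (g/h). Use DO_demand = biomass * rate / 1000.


Total O2 consumption (mg/h) = 4069 kg * 358 mg/(kg*h) = 1456702 mg/h
Convert to g/h: 1456702 / 1000 = 1456.702 g/h

1456.702 g/h


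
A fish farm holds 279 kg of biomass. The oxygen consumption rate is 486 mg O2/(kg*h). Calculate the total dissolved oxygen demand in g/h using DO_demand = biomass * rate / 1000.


Total O2 consumption (mg/h) = 279 kg * 486 mg/(kg*h) = 135594 mg/h
Convert to g/h: 135594 / 1000 = 135.594 g/h

135.594 g/h


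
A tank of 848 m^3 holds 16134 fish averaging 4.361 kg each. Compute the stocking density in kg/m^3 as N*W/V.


Total biomass = 16134 fish * 4.361 kg = 70360.374 kg
Density = total biomass / volume = 70360.374 / 848 = 82.9721 kg/m^3

82.9721 kg/m^3


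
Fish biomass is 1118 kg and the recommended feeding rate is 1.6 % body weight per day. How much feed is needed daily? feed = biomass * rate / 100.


Feeding rate fraction = 1.6% / 100 = 0.016
Daily feed = 1118 kg * 0.016 = 17.888 kg/day

17.888 kg/day


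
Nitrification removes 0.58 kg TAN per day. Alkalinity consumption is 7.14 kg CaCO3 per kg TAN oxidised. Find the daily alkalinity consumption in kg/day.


Alkalinity factor: 7.14 kg CaCO3 consumed per kg TAN nitrified
alk = 0.58 kg TAN * 7.14 = 4.1412 kg CaCO3/day

4.1412 kg CaCO3/day


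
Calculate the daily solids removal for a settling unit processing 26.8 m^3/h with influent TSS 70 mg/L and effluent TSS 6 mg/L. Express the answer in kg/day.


Concentration drop: TSS_in - TSS_out = 70 - 6 = 64 mg/L
Hourly solids removed = Q * dTSS = 26.8 m^3/h * 64 mg/L = 1715.2 g/h  (m^3/h * mg/L = g/h)
Daily solids removed = 1715.2 * 24 = 41164.8 g/day
Convert g to kg: 41164.8 / 1000 = 41.1648 kg/day

41.1648 kg/day


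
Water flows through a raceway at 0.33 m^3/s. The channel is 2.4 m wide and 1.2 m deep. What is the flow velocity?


Cross-sectional area = W * d = 2.4 * 1.2 = 2.88 m^2
Velocity = Q / A = 0.33 / 2.88 = 0.114583 m/s

0.114583 m/s


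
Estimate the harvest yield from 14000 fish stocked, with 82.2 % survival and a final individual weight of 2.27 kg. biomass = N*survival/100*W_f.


Survivors = 14000 * 82.2/100 = 11508 fish
Harvest biomass = survivors * W_f = 11508 * 2.27 = 26123.16 kg

26123.16 kg


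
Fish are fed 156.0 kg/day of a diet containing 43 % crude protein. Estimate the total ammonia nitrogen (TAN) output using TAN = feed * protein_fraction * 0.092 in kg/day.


Protein in feed = 156.0 * 43/100 = 67.08 kg/day
TAN = protein * 0.092 = 67.08 * 0.092 = 6.17136 kg/day

6.17136 kg/day


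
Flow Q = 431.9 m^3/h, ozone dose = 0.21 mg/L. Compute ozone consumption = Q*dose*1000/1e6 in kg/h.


O3 demand (mg/h) = Q * dose * 1000 = 431.9 * 0.21 * 1000 = 90699 mg/h
Convert mg to kg: 90699 / 1e6 = 0.090699 kg/h

0.090699 kg/h


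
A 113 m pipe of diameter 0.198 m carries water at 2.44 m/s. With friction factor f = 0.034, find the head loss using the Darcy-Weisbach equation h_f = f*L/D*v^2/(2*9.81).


v^2 = 2.44^2 = 5.9536 m^2/s^2
L/D = 113/0.198 = 570.70707
h_f = f*(L/D)*v^2/(2g) = 0.034 * 570.70707 * 5.9536 / 19.62 = 5.88807 m

5.88807 m


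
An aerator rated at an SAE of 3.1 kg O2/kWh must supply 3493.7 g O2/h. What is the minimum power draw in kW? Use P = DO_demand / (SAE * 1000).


SAE in g O2/kWh = 3.1 * 1000 = 3100 g/kWh
P = DO_demand / SAE_g = 3493.7 / 3100 = 1.127 kW

1.127 kW


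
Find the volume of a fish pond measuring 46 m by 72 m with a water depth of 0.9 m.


Base area = L * W = 46 * 72 = 3312 m^2
Volume = area * depth = 3312 * 0.9 = 2980.8 m^3

2980.8 m^3


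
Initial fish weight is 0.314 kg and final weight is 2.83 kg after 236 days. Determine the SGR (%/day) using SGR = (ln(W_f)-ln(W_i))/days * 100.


ln(W_f) = ln(2.83) = 1.0402767
ln(W_i) = ln(0.314) = -1.1583623
ln(W_f) - ln(W_i) = 1.0402767 - -1.1583623 = 2.198639
SGR = 2.198639 / 236 * 100 = 0.931627 %/day

0.931627 %/day


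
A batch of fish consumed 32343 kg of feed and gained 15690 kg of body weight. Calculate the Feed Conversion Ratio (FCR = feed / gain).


FCR = feed consumed / weight gained
FCR = 32343 kg / 15690 kg = 2.06138

2.06138


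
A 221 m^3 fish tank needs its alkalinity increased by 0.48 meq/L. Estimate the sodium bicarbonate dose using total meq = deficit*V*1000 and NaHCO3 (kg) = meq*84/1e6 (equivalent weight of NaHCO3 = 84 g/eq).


Tank volume in L = 221 m^3 * 1000 = 221000 L
Total meq required = 0.48 meq/L * 221000 L = 106080 meq
NaHCO3 mass = 106080 meq * 84 mg/meq / 1e6 = 8.91072 kg

8.91072 kg


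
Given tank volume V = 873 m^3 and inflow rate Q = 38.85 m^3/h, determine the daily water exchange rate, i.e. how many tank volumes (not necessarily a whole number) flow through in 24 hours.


Daily flow volume = 38.85 m^3/h * 24 h = 932.4 m^3/day
Exchanges = daily flow / tank volume = 932.4 / 873 = 1.06804 exchanges/day

1.06804 exchanges/day


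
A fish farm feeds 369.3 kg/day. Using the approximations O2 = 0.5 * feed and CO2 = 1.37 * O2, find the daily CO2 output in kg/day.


O2 = 369.3 * 0.5 = 184.65
CO2 = 184.65 * 1.37 = 252.9705

252.9705 kg/day


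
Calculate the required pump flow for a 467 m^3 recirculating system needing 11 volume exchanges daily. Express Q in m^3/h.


Daily recirculation volume = 467 m^3 * 11 = 5137 m^3/day
Flow rate Q = daily volume / 24 h = 5137 / 24 = 214.042 m^3/h

214.042 m^3/h


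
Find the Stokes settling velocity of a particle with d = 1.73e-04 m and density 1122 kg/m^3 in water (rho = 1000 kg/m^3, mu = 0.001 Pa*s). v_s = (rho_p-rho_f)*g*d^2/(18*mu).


Density difference: rho_p - rho_f = 1122 - 1000 = 122 kg/m^3
d^2 = (1.73e-04)^2 = 2.9929e-08 m^2
Numerator = (rho_p - rho_f) * g * d^2 = 122 * 9.81 * 2.9929e-08 = 3.5819626e-05
Denominator = 18 * mu = 18 * 0.001 = 0.018
v_s = 3.5819626e-05 / 0.018 = 0.00198998 m/s
Check: Re = rho_f * v_s * d / mu = 1000 * 0.00198998 * 1.73e-04 / 0.001 = 0.344 < 1, so Stokes' law applies.

0.00198998 m/s


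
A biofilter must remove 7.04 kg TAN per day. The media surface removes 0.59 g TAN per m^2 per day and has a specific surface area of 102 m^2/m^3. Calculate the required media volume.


A = 7.04*1000 / 0.59 = 11932.203 m^2
V = 11932.203 / 102 = 116.982

116.982 m^3


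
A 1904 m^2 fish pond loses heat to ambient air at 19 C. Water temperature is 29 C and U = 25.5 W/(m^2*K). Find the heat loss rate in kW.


Temperature difference dT = 29 - 19 = 10 K
Heat loss (W) = U * A * dT = 25.5 * 1904 * 10 = 485520 W
Convert to kW: 485520 / 1000 = 485.52 kW

485.52 kW


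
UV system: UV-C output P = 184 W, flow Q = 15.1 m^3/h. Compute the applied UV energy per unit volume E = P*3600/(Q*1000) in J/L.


Energy delivered per hour = 184 W * 3600 s = 662400 J/h
Volume treated per hour = 15.1 m^3/h * 1000 = 15100 L/h
dose = 662400 / 15100 = 43.8675 J/L

43.8675 J/L


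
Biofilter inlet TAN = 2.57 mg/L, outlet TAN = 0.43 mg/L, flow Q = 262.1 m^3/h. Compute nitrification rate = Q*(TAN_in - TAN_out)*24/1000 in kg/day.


Concentration drop: TAN_in - TAN_out = 2.57 - 0.43 = 2.14 mg/L
Hourly TAN removed = Q * dTAN = 262.1 m^3/h * 2.14 mg/L = 560.894 g/h  (m^3/h * mg/L = g/h)
Daily TAN removed = 560.894 * 24 = 13461.456 g/day
Convert to kg/day: 13461.456 / 1000 = 13.461456 kg/day

13.461456 kg/day


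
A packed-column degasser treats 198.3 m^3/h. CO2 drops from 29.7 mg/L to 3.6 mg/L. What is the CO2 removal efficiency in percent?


CO2_out / CO2_in = 3.6 / 29.7 = 0.12121212
Fraction remaining = 0.12121212
efficiency = (1 - 0.12121212) * 100 = 87.8788 %

87.8788 %


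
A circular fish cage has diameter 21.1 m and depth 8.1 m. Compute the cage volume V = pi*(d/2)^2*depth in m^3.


r = d/2 = 21.1/2 = 10.55 m
Base area = pi*r^2 = pi*10.55^2 = 349.66712 m^2
Volume = 349.66712 * 8.1 = 2832.3 m^3

2832.3 m^3


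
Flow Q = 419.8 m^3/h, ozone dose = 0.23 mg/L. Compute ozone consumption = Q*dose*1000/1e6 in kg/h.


O3 demand (mg/h) = Q * dose * 1000 = 419.8 * 0.23 * 1000 = 96554 mg/h
Convert mg to kg: 96554 / 1e6 = 0.096554 kg/h

0.096554 kg/h


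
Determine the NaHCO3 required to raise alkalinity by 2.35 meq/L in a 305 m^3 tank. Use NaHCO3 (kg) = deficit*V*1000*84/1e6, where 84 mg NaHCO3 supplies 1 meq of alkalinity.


Tank volume in L = 305 m^3 * 1000 = 305000 L
Total meq required = 2.35 meq/L * 305000 L = 716750 meq
NaHCO3 mass = 716750 meq * 84 mg/meq / 1e6 = 60.207 kg

60.207 kg


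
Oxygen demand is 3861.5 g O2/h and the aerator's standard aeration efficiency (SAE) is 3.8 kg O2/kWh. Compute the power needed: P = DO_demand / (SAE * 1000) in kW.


SAE in g O2/kWh = 3.8 * 1000 = 3800 g/kWh
P = DO_demand / SAE_g = 3861.5 / 3800 = 1.01618 kW

1.01618 kW


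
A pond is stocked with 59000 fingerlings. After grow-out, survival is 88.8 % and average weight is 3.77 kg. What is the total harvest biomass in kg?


Survivors = 59000 * 88.8/100 = 52392 fish
Harvest biomass = survivors * W_f = 52392 * 3.77 = 197517.84 kg

197517.84 kg


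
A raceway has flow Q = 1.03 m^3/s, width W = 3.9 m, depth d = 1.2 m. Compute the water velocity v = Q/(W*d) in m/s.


Cross-sectional area = W * d = 3.9 * 1.2 = 4.68 m^2
Velocity = Q / A = 1.03 / 4.68 = 0.220085 m/s

0.220085 m/s


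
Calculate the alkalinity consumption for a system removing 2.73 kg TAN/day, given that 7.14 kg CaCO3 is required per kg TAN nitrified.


Alkalinity factor: 7.14 kg CaCO3 consumed per kg TAN nitrified
alk = 2.73 kg TAN * 7.14 = 19.4922 kg CaCO3/day

19.4922 kg CaCO3/day


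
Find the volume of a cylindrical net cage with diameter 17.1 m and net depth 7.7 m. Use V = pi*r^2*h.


r = d/2 = 17.1/2 = 8.55 m
Base area = pi*r^2 = pi*8.55^2 = 229.65828 m^2
Volume = 229.65828 * 7.7 = 1768.37 m^3

1768.37 m^3


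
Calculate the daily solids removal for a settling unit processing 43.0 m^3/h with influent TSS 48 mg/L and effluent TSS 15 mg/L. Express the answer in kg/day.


Concentration drop: TSS_in - TSS_out = 48 - 15 = 33 mg/L
Hourly solids removed = Q * dTSS = 43.0 m^3/h * 33 mg/L = 1419 g/h  (m^3/h * mg/L = g/h)
Daily solids removed = 1419 * 24 = 34056 g/day
Convert g to kg: 34056 / 1000 = 34.056 kg/day

34.056 kg/day


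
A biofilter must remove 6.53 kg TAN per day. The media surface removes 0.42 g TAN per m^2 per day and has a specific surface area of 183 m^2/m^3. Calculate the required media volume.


A = 6.53*1000 / 0.42 = 15547.619 m^2
V = 15547.619 / 183 = 84.9597

84.9597 m^3


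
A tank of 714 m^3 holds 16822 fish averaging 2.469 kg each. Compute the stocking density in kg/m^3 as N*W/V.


Total biomass = 16822 fish * 2.469 kg = 41533.518 kg
Density = total biomass / volume = 41533.518 / 714 = 58.1702 kg/m^3

58.1702 kg/m^3


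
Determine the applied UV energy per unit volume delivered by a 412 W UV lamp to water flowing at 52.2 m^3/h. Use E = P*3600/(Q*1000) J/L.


Energy delivered per hour = 412 W * 3600 s = 1483200 J/h
Volume treated per hour = 52.2 m^3/h * 1000 = 52200 L/h
dose = 1483200 / 52200 = 28.4138 J/L

28.4138 J/L


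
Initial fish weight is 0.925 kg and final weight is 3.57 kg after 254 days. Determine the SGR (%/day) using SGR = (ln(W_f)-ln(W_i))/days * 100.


ln(W_f) = ln(3.57) = 1.2725656
ln(W_i) = ln(0.925) = -0.077961541
ln(W_f) - ln(W_i) = 1.2725656 - -0.077961541 = 1.3505271
SGR = 1.3505271 / 254 * 100 = 0.531704 %/day

0.531704 %/day


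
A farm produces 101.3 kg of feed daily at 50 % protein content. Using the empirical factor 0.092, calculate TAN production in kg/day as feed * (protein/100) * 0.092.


Protein in feed = 101.3 * 50/100 = 50.65 kg/day
TAN = protein * 0.092 = 50.65 * 0.092 = 4.6598 kg/day

4.6598 kg/day


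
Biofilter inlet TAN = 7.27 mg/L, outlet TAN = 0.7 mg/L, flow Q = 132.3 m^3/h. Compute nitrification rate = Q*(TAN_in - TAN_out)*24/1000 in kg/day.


Concentration drop: TAN_in - TAN_out = 7.27 - 0.7 = 6.57 mg/L
Hourly TAN removed = Q * dTAN = 132.3 m^3/h * 6.57 mg/L = 869.211 g/h  (m^3/h * mg/L = g/h)
Daily TAN removed = 869.211 * 24 = 20861.064 g/day
Convert to kg/day: 20861.064 / 1000 = 20.861064 kg/day

20.861064 kg/day


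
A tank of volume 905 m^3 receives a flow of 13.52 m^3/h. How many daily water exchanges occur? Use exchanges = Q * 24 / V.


Daily flow volume = 13.52 m^3/h * 24 h = 324.48 m^3/day
Exchanges = daily flow / tank volume = 324.48 / 905 = 0.358541 exchanges/day

0.358541 exchanges/day


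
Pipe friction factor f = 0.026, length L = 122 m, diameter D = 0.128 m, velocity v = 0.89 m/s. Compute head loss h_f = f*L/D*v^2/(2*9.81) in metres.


v^2 = 0.89^2 = 0.7921 m^2/s^2
L/D = 122/0.128 = 953.125
h_f = f*(L/D)*v^2/(2g) = 0.026 * 953.125 * 0.7921 / 19.62 = 1.00047 m

1.00047 m


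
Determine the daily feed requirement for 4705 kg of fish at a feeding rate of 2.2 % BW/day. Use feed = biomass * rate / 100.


Feeding rate fraction = 2.2% / 100 = 0.022
Daily feed = 4705 kg * 0.022 = 103.51 kg/day

103.51 kg/day


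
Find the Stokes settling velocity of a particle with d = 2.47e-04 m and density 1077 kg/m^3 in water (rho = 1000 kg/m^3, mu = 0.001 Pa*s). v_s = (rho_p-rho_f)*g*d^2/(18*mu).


Density difference: rho_p - rho_f = 1077 - 1000 = 77 kg/m^3
d^2 = (2.47e-04)^2 = 6.1009e-08 m^2
Numerator = (rho_p - rho_f) * g * d^2 = 77 * 9.81 * 6.1009e-08 = 4.6084368e-05
Denominator = 18 * mu = 18 * 0.001 = 0.018
v_s = 4.6084368e-05 / 0.018 = 0.00256024 m/s
Check: Re = rho_f * v_s * d / mu = 1000 * 0.00256024 * 2.47e-04 / 0.001 = 0.632 < 1, so Stokes' law applies.

0.00256024 m/s


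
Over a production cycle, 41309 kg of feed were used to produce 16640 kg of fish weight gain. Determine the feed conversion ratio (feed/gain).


FCR = feed consumed / weight gained
FCR = 41309 kg / 16640 kg = 2.48251

2.48251


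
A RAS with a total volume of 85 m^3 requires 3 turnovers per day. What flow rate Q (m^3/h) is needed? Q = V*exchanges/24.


Daily recirculation volume = 85 m^3 * 3 = 255 m^3/day
Flow rate Q = daily volume / 24 h = 255 / 24 = 10.625 m^3/h

10.625 m^3/h


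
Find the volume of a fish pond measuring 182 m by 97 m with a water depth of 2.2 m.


Base area = L * W = 182 * 97 = 17654 m^2
Volume = area * depth = 17654 * 2.2 = 38838.8 m^3

38838.8 m^3


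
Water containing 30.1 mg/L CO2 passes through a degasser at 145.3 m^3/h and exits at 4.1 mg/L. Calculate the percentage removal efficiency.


CO2_out / CO2_in = 4.1 / 30.1 = 0.13621262
Fraction remaining = 0.13621262
efficiency = (1 - 0.13621262) * 100 = 86.3787 %

86.3787 %


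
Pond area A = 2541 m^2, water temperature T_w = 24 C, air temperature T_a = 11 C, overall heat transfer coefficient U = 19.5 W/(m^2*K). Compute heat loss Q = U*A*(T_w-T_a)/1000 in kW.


Temperature difference dT = 24 - 11 = 13 K
Heat loss (W) = U * A * dT = 19.5 * 2541 * 13 = 644143.5 W
Convert to kW: 644143.5 / 1000 = 644.1435 kW

644.1435 kW


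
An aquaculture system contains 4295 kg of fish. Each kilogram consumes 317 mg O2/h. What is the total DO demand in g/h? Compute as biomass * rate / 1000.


Total O2 consumption (mg/h) = 4295 kg * 317 mg/(kg*h) = 1361515 mg/h
Convert to g/h: 1361515 / 1000 = 1361.515 g/h

1361.515 g/h


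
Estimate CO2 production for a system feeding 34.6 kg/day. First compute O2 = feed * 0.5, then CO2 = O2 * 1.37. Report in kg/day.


O2 = 34.6 * 0.5 = 17.3
CO2 = 17.3 * 1.37 = 23.701

23.701 kg/day


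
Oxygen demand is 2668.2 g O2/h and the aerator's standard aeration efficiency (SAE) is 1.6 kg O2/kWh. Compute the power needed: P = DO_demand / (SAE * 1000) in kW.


SAE in g O2/kWh = 1.6 * 1000 = 1600 g/kWh
P = DO_demand / SAE_g = 2668.2 / 1600 = 1.66762 kW

1.66762 kW


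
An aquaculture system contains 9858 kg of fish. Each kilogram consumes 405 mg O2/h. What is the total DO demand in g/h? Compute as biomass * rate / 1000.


Total O2 consumption (mg/h) = 9858 kg * 405 mg/(kg*h) = 3992490 mg/h
Convert to g/h: 3992490 / 1000 = 3992.49 g/h

3992.49 g/h


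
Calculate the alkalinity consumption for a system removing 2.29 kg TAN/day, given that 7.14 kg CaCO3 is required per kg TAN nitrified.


Alkalinity factor: 7.14 kg CaCO3 consumed per kg TAN nitrified
alk = 2.29 kg TAN * 7.14 = 16.3506 kg CaCO3/day

16.3506 kg CaCO3/day


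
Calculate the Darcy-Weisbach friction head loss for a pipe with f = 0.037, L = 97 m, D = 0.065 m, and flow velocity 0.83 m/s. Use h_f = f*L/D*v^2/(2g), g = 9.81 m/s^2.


v^2 = 0.83^2 = 0.6889 m^2/s^2
L/D = 97/0.065 = 1492.3077
h_f = f*(L/D)*v^2/(2g) = 0.037 * 1492.3077 * 0.6889 / 19.62 = 1.93873 m

1.93873 m


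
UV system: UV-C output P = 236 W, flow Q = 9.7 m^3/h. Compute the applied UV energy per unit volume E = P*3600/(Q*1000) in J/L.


Energy delivered per hour = 236 W * 3600 s = 849600 J/h
Volume treated per hour = 9.7 m^3/h * 1000 = 9700 L/h
dose = 849600 / 9700 = 87.5876 J/L

87.5876 J/L


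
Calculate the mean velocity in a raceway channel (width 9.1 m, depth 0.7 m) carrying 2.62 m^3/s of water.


Cross-sectional area = W * d = 9.1 * 0.7 = 6.37 m^2
Velocity = Q / A = 2.62 / 6.37 = 0.411303 m/s

0.411303 m/s


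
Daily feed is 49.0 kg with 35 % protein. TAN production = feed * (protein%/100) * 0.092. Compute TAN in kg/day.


Protein in feed = 49.0 * 35/100 = 17.15 kg/day
TAN = protein * 0.092 = 17.15 * 0.092 = 1.5778 kg/day

1.5778 kg/day


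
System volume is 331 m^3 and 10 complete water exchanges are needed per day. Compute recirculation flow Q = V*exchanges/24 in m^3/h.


Daily recirculation volume = 331 m^3 * 10 = 3310 m^3/day
Flow rate Q = daily volume / 24 h = 3310 / 24 = 137.917 m^3/h

137.917 m^3/h


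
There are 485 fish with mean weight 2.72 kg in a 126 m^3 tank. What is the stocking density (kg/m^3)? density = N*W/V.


Total biomass = 485 fish * 2.72 kg = 1319.2 kg
Density = total biomass / volume = 1319.2 / 126 = 10.4698 kg/m^3

10.4698 kg/m^3


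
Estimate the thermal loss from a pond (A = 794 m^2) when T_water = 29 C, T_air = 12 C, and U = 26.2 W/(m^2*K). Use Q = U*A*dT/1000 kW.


Temperature difference dT = 29 - 12 = 17 K
Heat loss (W) = U * A * dT = 26.2 * 794 * 17 = 353647.6 W
Convert to kW: 353647.6 / 1000 = 353.6476 kW

353.6476 kW


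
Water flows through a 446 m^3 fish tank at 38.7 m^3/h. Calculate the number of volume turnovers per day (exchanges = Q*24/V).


Daily flow volume = 38.7 m^3/h * 24 h = 928.8 m^3/day
Exchanges = daily flow / tank volume = 928.8 / 446 = 2.08251 exchanges/day

2.08251 exchanges/day


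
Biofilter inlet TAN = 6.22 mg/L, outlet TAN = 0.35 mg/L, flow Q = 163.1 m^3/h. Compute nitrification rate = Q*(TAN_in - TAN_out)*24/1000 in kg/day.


Concentration drop: TAN_in - TAN_out = 6.22 - 0.35 = 5.87 mg/L
Hourly TAN removed = Q * dTAN = 163.1 m^3/h * 5.87 mg/L = 957.397 g/h  (m^3/h * mg/L = g/h)
Daily TAN removed = 957.397 * 24 = 22977.528 g/day
Convert to kg/day: 22977.528 / 1000 = 22.977528 kg/day

22.977528 kg/day


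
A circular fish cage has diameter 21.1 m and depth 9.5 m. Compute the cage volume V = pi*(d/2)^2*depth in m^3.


r = d/2 = 21.1/2 = 10.55 m
Base area = pi*r^2 = pi*10.55^2 = 349.66712 m^2
Volume = 349.66712 * 9.5 = 3321.84 m^3

3321.84 m^3


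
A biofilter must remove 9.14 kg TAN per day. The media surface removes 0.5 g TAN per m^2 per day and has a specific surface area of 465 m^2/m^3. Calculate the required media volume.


A = 9.14*1000 / 0.5 = 18280 m^2
V = 18280 / 465 = 39.3118

39.3118 m^3


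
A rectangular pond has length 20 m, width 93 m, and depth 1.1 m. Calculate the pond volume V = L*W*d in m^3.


Base area = L * W = 20 * 93 = 1860 m^2
Volume = area * depth = 1860 * 1.1 = 2046 m^3

2046 m^3


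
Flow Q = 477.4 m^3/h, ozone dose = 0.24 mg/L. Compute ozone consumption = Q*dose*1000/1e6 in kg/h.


O3 demand (mg/h) = Q * dose * 1000 = 477.4 * 0.24 * 1000 = 114576 mg/h
Convert mg to kg: 114576 / 1e6 = 0.114576 kg/h

0.114576 kg/h


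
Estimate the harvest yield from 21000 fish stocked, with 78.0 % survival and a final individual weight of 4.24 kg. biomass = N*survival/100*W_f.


Survivors = 21000 * 78.0/100 = 16380 fish
Harvest biomass = survivors * W_f = 16380 * 4.24 = 69451.2 kg

69451.2 kg


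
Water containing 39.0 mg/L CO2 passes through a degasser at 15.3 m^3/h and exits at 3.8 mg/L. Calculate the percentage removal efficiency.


CO2_out / CO2_in = 3.8 / 39.0 = 0.097435897
Fraction remaining = 0.097435897
efficiency = (1 - 0.097435897) * 100 = 90.2564 %

90.2564 %


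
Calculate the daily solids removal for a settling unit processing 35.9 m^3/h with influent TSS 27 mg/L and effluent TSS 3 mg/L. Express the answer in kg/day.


Concentration drop: TSS_in - TSS_out = 27 - 3 = 24 mg/L
Hourly solids removed = Q * dTSS = 35.9 m^3/h * 24 mg/L = 861.6 g/h  (m^3/h * mg/L = g/h)
Daily solids removed = 861.6 * 24 = 20678.4 g/day
Convert g to kg: 20678.4 / 1000 = 20.6784 kg/day

20.6784 kg/day


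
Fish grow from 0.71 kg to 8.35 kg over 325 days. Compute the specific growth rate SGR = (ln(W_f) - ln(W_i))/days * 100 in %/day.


ln(W_f) = ln(8.35) = 2.1222615
ln(W_i) = ln(0.71) = -0.34249031
ln(W_f) - ln(W_i) = 2.1222615 - -0.34249031 = 2.4647518
SGR = 2.4647518 / 325 * 100 = 0.758385 %/day

0.758385 %/day


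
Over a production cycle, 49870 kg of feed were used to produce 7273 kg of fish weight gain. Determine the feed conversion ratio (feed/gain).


FCR = feed consumed / weight gained
FCR = 49870 kg / 7273 kg = 6.85687

6.85687


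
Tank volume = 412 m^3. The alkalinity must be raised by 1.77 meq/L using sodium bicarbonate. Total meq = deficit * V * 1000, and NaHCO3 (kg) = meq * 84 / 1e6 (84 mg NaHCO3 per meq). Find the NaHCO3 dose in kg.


Tank volume in L = 412 m^3 * 1000 = 412000 L
Total meq required = 1.77 meq/L * 412000 L = 729240 meq
NaHCO3 mass = 729240 meq * 84 mg/meq / 1e6 = 61.2562 kg

61.2562 kg


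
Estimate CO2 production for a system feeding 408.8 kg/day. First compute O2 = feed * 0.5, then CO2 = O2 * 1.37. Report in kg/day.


O2 = 408.8 * 0.5 = 204.4
CO2 = 204.4 * 1.37 = 280.028

280.028 kg/day


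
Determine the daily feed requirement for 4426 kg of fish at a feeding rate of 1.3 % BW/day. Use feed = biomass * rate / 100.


Feeding rate fraction = 1.3% / 100 = 0.013
Daily feed = 4426 kg * 0.013 = 57.538 kg/day

57.538 kg/day


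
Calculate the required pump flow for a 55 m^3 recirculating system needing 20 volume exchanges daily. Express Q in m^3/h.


Daily recirculation volume = 55 m^3 * 20 = 1100 m^3/day
Flow rate Q = daily volume / 24 h = 1100 / 24 = 45.8333 m^3/h

45.8333 m^3/h
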